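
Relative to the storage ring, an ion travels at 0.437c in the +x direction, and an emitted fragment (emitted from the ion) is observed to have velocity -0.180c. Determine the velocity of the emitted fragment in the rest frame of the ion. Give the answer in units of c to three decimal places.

-0.572c

Invert the composition law: u' = (u − v)/(1 − uv/c²).
u' = (-0.180 − 0.437) / (1 − (-0.180)(0.437)) = -0.6170/1.0787 = -0.5720.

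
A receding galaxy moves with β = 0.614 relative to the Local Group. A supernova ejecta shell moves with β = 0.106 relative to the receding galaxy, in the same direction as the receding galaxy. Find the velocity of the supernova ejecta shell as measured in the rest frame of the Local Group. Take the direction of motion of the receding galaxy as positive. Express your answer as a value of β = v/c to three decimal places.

With v = 0.614 and u' = 0.106 (in units of c),
u = (u' + v)/(1 + u'v/c²):
u = (0.106 + 0.614) / (1 + 0.106·0.614) = 0.7200/1.0651 = 0.6760

β = 0.676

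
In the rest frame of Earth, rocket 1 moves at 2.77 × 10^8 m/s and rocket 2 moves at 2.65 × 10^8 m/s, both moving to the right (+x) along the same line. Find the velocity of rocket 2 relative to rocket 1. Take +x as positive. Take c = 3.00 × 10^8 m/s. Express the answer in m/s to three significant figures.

β_A = 0.923, β_B = 0.883 (dividing each by c = 3.00 × 10^8 m/s).
Transform to A's frame with the inverse velocity-addition law: u' = (u − v)/(1 − uv/c²), taking u = β_B and v = β_A.
u' = (0.883 − 0.923) / (1 − (0.923)(0.883)) = -0.0400/0.1844 = -0.2169.
u' = -0.2169 × 3.00 × 10^8 m/s.

-6.51 × 10^7 m/s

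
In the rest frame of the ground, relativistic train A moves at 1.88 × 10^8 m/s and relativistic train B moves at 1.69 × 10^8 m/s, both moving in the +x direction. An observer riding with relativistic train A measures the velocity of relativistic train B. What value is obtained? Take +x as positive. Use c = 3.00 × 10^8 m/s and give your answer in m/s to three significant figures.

-2.94 × 10^7 m/s

β_A = 0.627, β_B = 0.563 (dividing each by c = 3.00 × 10^8 m/s).
Transform to A's frame with the inverse velocity-addition law: u' = (u − v)/(1 − uv/c²), taking u = β_B and v = β_A.
u' = (0.563 − 0.627) / (1 − (0.627)(0.563)) = -0.0633/0.6470 = -0.0979.
u' = -0.0979 × 3.00 × 10^8 m/s.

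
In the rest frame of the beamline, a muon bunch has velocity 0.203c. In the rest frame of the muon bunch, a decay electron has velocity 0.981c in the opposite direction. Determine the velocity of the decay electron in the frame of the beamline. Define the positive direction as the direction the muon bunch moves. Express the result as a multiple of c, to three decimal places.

-0.971c

With v = 0.203 and u' = -0.981 (in units of c),
u = (u' + v)/(1 + u'v/c²):
u = (-0.981 + 0.203) / (1 + (-0.981)·0.203) = -0.7780/0.8009 = -0.9715
(Galilean addition would give -0.778c.)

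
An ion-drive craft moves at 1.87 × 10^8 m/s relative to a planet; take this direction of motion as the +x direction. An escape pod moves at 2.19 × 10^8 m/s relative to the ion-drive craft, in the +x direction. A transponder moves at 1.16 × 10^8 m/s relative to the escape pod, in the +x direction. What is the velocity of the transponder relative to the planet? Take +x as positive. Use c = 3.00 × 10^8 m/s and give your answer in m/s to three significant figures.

Apply u = (u' + v)/(1 + u'v/c²) successively, working outward toward the planet.
(Dividing each given speed by c = 3.00 × 10^8 m/s to work in units of c.)
Start: velocity of the ion-drive craft relative to the planet = 0.6233c.
Compose with the escape pod (u' = 0.730 in the ion-drive craft frame): u_1 = (0.730 + 0.623) / (1 + 0.730·0.623) = 1.3533/1.4550 = 0.9301.
Compose with the transponder (u' = 0.387 in the escape pod frame): u_2 = (0.387 + 0.930) / (1 + 0.387·0.930) = 1.3168/1.3596 = 0.9685.
So u = 0.9685 × 3.00 × 10^8 m/s.

2.91 × 10^8 m/s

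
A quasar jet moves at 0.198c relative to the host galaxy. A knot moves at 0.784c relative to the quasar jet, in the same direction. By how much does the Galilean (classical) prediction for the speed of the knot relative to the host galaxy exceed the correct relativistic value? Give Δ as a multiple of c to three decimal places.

Δ = 0.132c

Galilean: u_cl = 0.784 + 0.198 = 0.9820.
Relativistic: u_rel = (0.784 + 0.198) / (1 + 0.784·0.198) = 0.9820/1.1552 = 0.8500.
Δ = 0.9820 − 0.8500 = 0.1320.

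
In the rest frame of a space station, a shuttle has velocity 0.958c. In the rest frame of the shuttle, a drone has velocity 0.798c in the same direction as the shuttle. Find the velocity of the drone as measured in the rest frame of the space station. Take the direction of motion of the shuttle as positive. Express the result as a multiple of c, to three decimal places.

With v = 0.958 and u' = 0.798 (in units of c),
u = (u' + v)/(1 + u'v/c²):
u = (0.798 + 0.958) / (1 + 0.798·0.958) = 1.7560/1.7645 = 0.9952

0.995c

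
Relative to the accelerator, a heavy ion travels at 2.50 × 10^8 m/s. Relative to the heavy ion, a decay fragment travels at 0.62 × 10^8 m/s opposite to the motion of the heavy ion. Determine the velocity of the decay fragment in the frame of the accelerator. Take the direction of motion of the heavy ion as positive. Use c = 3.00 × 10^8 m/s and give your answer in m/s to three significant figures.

+2.27 × 10^8 m/s

In units of c (dividing by 3.00 × 10^8 m/s): v = 0.833, u' = -0.207.
u = (u' + v)/(1 + u'v/c²):
u = (-0.207 + 0.833) / (1 + (-0.207)·0.833) = 0.6267/0.8278 = 0.7570
Converting back: u = 0.7570 × 3.00 × 10^8 m/s.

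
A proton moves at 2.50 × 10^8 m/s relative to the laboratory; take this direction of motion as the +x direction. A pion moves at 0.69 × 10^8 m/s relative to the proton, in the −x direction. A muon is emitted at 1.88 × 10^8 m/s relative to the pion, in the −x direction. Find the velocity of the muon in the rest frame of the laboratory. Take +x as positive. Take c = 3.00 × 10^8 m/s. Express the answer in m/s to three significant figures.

+6.75 × 10^7 m/s

Apply u = (u' + v)/(1 + u'v/c²) successively, working outward toward the laboratory.
(Dividing each given speed by c = 3.00 × 10^8 m/s to work in units of c.)
Start: velocity of the proton relative to the laboratory = 0.8333c.
Compose with the pion (u' = -0.230 in the proton frame): u_1 = (-0.230 + 0.833) / (1 + (-0.230)·0.833) = 0.6033/0.8083 = 0.7464.
Compose with the muon (u' = -0.627 in the pion frame): u_2 = (-0.627 + 0.746) / (1 + (-0.627)·0.746) = 0.1197/0.5323 = 0.2249.
So u = 0.2249 × 3.00 × 10^8 m/s.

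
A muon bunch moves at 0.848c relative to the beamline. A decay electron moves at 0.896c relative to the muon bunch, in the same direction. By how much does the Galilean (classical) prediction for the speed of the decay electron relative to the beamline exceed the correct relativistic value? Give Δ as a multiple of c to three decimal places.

Δ = 0.753c

Galilean: u_cl = 0.896 + 0.848 = 1.7440.
Relativistic: u_rel = (0.896 + 0.848) / (1 + 0.896·0.848) = 1.7440/1.7598 = 0.9910.
Δ = 1.7440 − 0.9910 = 0.7530.
(The classical prediction exceeds c; the relativistic result does not.)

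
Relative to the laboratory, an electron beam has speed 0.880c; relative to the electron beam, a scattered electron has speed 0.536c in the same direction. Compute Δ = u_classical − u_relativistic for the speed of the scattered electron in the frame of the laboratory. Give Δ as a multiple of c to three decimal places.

Δ = 0.454c

Galilean: u_cl = 0.536 + 0.880 = 1.4160.
Relativistic: u_rel = (0.536 + 0.880) / (1 + 0.536·0.880) = 1.4160/1.4717 = 0.9622.
Δ = 1.4160 − 0.9622 = 0.4538.
(The classical prediction exceeds c; the relativistic result does not.)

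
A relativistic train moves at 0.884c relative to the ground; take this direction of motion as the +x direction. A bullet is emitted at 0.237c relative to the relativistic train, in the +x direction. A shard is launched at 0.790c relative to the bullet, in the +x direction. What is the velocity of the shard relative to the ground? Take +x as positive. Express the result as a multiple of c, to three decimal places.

Apply u = (u' + v)/(1 + u'v/c²) successively, working outward toward the ground.
Start: velocity of the relativistic train relative to the ground = 0.8840c.
Compose with the bullet (u' = 0.237 in the relativistic train frame): u_1 = (0.237 + 0.884) / (1 + 0.237·0.884) = 1.1210/1.2095 = 0.9268.
Compose with the shard (u' = 0.790 in the bullet frame): u_2 = (0.790 + 0.927) / (1 + 0.790·0.927) = 1.7168/1.7322 = 0.9911.

0.991c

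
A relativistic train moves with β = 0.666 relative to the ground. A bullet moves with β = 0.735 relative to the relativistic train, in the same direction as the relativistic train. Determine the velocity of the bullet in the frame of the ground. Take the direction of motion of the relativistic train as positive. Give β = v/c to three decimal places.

With v = 0.666 and u' = 0.735 (in units of c),
u = (u' + v)/(1 + u'v/c²):
u = (0.735 + 0.666) / (1 + 0.735·0.666) = 1.4010/1.4895 = 0.9406
(Galilean addition would give +1.401c, exceeding c.)

β = 0.941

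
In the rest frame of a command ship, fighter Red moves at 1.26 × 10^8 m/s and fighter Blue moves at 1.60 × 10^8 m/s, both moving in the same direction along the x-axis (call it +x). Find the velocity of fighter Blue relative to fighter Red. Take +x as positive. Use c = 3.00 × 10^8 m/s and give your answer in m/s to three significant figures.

β_A = 0.420, β_B = 0.533 (dividing each by c = 3.00 × 10^8 m/s).
Transform to A's frame with the inverse velocity-addition law: u' = (u − v)/(1 − uv/c²), taking u = β_B and v = β_A.
u' = (0.533 − 0.420) / (1 − (0.420)(0.533)) = 0.1133/0.7760 = 0.1460.
u' = 0.1460 × 3.00 × 10^8 m/s.

+4.38 × 10^7 m/s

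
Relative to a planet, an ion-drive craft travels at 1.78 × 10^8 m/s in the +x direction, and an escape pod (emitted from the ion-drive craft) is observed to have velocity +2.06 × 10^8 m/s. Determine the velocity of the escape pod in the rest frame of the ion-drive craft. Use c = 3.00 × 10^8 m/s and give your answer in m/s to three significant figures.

v = 0.593c, u = 0.687c.
Invert the composition law: u' = (u − v)/(1 − uv/c²).
u' = (0.687 − 0.593) / (1 − (0.687)(0.593)) = 0.0933/0.5926 = 0.1575.
u' = 0.1575 × 3.00 × 10^8 m/s.

+4.73 × 10^7 m/s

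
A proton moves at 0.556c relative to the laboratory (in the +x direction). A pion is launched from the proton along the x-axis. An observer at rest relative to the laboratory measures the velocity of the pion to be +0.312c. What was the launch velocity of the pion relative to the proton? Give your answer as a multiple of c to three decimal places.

Invert the composition law: u' = (u − v)/(1 − uv/c²).
u' = (0.312 − 0.556) / (1 − (0.312)(0.556)) = -0.2440/0.8265 = -0.2952.

-0.295c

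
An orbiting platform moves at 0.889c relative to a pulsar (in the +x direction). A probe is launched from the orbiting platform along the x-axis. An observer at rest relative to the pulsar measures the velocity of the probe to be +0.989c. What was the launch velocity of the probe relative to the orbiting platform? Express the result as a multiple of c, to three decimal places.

Invert the composition law: u' = (u − v)/(1 − uv/c²).
u' = (0.989 − 0.889) / (1 − (0.989)(0.889)) = 0.1000/0.1208 = 0.8280.

+0.828c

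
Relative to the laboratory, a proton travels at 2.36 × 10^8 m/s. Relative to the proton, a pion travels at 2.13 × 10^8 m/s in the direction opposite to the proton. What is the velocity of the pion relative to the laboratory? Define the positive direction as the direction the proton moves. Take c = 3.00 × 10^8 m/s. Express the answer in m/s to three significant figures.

In units of c (dividing by 3.00 × 10^8 m/s): v = 0.787, u' = -0.710.
u = (u' + v)/(1 + u'v/c²):
u = (-0.710 + 0.787) / (1 + (-0.710)·0.787) = 0.0767/0.4415 = 0.1737
(Galilean addition would give +0.077c.)
Converting back: u = 0.1737 × 3.00 × 10^8 m/s.

+5.21 × 10^7 m/s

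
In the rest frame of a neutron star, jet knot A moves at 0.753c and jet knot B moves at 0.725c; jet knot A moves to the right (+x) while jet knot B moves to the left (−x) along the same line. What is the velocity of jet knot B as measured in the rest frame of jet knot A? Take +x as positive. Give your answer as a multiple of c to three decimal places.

-0.956c

β_A = 0.753, β_B = -0.725.
Transform to A's frame with the inverse velocity-addition law: u' = (u − v)/(1 − uv/c²), taking u = β_B and v = β_A.
u' = (-0.725 − 0.753) / (1 − (0.753)(-0.725)) = -1.4780/1.5459 = -0.9561.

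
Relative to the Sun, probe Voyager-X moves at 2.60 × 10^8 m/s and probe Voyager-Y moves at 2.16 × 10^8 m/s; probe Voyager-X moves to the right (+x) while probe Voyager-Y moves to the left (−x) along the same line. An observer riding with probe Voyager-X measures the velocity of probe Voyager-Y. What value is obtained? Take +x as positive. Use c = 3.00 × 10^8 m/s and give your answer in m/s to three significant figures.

-2.93 × 10^8 m/s

β_A = 0.867, β_B = -0.720 (dividing each by c = 3.00 × 10^8 m/s).
Transform to A's frame with the inverse velocity-addition law: u' = (u − v)/(1 − uv/c²), taking u = β_B and v = β_A.
u' = (-0.720 − 0.867) / (1 − (0.867)(-0.720)) = -1.5867/1.6240 = -0.9770.
u' = -0.9770 × 3.00 × 10^8 m/s.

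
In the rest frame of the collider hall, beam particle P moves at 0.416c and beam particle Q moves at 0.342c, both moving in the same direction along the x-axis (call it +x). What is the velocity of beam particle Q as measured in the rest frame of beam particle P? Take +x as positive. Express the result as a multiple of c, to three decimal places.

β_A = 0.416, β_B = 0.342.
Transform to A's frame with the inverse velocity-addition law: u' = (u − v)/(1 − uv/c²), taking u = β_B and v = β_A.
u' = (0.342 − 0.416) / (1 − (0.416)(0.342)) = -0.0740/0.8577 = -0.0863.

-0.086c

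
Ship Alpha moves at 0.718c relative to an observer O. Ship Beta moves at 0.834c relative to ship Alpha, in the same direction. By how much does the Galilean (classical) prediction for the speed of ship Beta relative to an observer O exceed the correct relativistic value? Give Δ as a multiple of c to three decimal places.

Galilean: u_cl = 0.834 + 0.718 = 1.5520.
Relativistic: u_rel = (0.834 + 0.718) / (1 + 0.834·0.718) = 1.5520/1.5988 = 0.9707.
Δ = 1.5520 − 0.9707 = 0.5813.
(The classical prediction exceeds c; the relativistic result does not.)

Δ = 0.581c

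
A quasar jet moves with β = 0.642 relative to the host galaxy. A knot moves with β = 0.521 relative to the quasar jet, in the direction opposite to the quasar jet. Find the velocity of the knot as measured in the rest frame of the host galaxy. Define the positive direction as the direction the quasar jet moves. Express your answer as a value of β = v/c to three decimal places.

β = +0.182

With v = 0.642 and u' = -0.521 (in units of c),
u = (u' + v)/(1 + u'v/c²):
u = (-0.521 + 0.642) / (1 + (-0.521)·0.642) = 0.1210/0.6655 = 0.1818
(Galilean addition would give +0.121c.)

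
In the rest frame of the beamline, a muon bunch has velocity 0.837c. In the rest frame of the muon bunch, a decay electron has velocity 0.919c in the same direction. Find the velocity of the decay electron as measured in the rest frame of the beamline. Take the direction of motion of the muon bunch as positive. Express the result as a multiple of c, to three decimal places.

0.993c

With v = 0.837 and u' = 0.919 (in units of c),
u = (u' + v)/(1 + u'v/c²):
u = (0.919 + 0.837) / (1 + 0.919·0.837) = 1.7560/1.7692 = 0.9925
(Galilean addition would give +1.756c, exceeding c.)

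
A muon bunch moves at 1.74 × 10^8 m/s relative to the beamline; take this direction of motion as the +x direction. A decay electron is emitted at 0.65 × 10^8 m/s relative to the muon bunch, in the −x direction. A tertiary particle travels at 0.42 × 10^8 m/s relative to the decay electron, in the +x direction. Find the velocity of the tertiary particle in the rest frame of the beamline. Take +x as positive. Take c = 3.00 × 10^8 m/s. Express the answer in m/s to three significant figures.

Apply u = (u' + v)/(1 + u'v/c²) successively, working outward toward the beamline.
(Dividing each given speed by c = 3.00 × 10^8 m/s to work in units of c.)
Start: velocity of the muon bunch relative to the beamline = 0.5800c.
Compose with the decay electron (u' = -0.217 in the muon bunch frame): u_1 = (-0.217 + 0.580) / (1 + (-0.217)·0.580) = 0.3633/0.8743 = 0.4156.
Compose with the tertiary particle (u' = 0.140 in the decay electron frame): u_2 = (0.140 + 0.416) / (1 + 0.140·0.416) = 0.5556/1.0582 = 0.5250.
So u = 0.5250 × 3.00 × 10^8 m/s.

+1.58 × 10^8 m/s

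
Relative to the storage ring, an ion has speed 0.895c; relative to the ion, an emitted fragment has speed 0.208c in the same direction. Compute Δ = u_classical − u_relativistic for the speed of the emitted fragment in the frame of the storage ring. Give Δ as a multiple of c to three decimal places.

Galilean: u_cl = 0.208 + 0.895 = 1.1030.
Relativistic: u_rel = (0.208 + 0.895) / (1 + 0.208·0.895) = 1.1030/1.1862 = 0.9299.
Δ = 1.1030 − 0.9299 = 0.1731.
(The classical prediction exceeds c; the relativistic result does not.)

Δ = 0.173c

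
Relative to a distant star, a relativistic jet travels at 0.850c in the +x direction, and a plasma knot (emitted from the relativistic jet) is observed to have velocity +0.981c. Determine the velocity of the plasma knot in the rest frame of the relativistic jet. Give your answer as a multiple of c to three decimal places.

+0.788c

Invert the composition law: u' = (u − v)/(1 − uv/c²).
u' = (0.981 − 0.850) / (1 − (0.981)(0.850)) = 0.1310/0.1661 = 0.7884.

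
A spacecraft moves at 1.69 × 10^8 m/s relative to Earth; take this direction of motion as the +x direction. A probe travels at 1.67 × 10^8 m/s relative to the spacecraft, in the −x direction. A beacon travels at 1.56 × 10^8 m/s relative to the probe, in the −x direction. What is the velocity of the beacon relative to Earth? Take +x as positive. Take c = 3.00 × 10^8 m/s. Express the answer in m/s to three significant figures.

Apply u = (u' + v)/(1 + u'v/c²) successively, working outward toward Earth.
(Dividing each given speed by c = 3.00 × 10^8 m/s to work in units of c.)
Start: velocity of the spacecraft relative to Earth = 0.5633c.
Compose with the probe (u' = -0.557 in the spacecraft frame): u_1 = (-0.557 + 0.563) / (1 + (-0.557)·0.563) = 0.0067/0.6864 = 0.0097.
Compose with the beacon (u' = -0.520 in the probe frame): u_2 = (-0.520 + 0.010) / (1 + (-0.520)·0.010) = -0.5103/0.9949 = -0.5129.
So u = -0.5129 × 3.00 × 10^8 m/s.

-1.54 × 10^8 m/s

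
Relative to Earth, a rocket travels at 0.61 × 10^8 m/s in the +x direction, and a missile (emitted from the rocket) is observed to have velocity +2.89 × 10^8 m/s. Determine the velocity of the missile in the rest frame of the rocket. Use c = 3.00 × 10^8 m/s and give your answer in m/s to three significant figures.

v = 0.203c, u = 0.963c.
Invert the composition law: u' = (u − v)/(1 − uv/c²).
u' = (0.963 − 0.203) / (1 − (0.963)(0.203)) = 0.7600/0.8041 = 0.9451.
u' = 0.9451 × 3.00 × 10^8 m/s.

+2.84 × 10^8 m/s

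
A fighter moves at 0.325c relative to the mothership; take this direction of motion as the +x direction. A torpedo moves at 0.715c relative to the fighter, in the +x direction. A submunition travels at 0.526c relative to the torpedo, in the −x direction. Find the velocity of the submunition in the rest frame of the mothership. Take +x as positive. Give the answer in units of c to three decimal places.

Apply u = (u' + v)/(1 + u'v/c²) successively, working outward toward the mothership.
Start: velocity of the fighter relative to the mothership = 0.3250c.
Compose with the torpedo (u' = 0.715 in the fighter frame): u_1 = (0.715 + 0.325) / (1 + 0.715·0.325) = 1.0400/1.2324 = 0.8439.
Compose with the submunition (u' = -0.526 in the torpedo frame): u_2 = (-0.526 + 0.844) / (1 + (-0.526)·0.844) = 0.3179/0.5561 = 0.5716.

+0.572c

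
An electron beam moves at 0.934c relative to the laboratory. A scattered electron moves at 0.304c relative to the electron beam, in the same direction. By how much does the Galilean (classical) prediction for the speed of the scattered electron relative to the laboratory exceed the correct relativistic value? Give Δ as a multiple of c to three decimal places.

Δ = 0.274c

Galilean: u_cl = 0.304 + 0.934 = 1.2380.
Relativistic: u_rel = (0.304 + 0.934) / (1 + 0.304·0.934) = 1.2380/1.2839 = 0.9642.
Δ = 1.2380 − 0.9642 = 0.2738.
(The classical prediction exceeds c; the relativistic result does not.)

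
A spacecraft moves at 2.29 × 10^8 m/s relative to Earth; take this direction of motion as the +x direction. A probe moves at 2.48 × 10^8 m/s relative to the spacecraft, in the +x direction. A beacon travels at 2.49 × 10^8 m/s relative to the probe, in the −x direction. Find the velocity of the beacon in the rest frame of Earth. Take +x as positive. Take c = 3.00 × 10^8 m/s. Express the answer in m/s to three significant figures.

+2.28 × 10^8 m/s

Apply u = (u' + v)/(1 + u'v/c²) successively, working outward toward Earth.
(Dividing each given speed by c = 3.00 × 10^8 m/s to work in units of c.)
Start: velocity of the spacecraft relative to Earth = 0.7633c.
Compose with the probe (u' = 0.827 in the spacecraft frame): u_1 = (0.827 + 0.763) / (1 + 0.827·0.763) = 1.5900/1.6310 = 0.9748.
Compose with the beacon (u' = -0.830 in the probe frame): u_2 = (-0.830 + 0.975) / (1 + (-0.830)·0.975) = 0.1448/0.1909 = 0.7589.
So u = 0.7589 × 3.00 × 10^8 m/s.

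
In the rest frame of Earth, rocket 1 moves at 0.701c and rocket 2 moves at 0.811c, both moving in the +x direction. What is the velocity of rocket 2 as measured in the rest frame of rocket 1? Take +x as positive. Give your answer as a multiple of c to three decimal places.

+0.255c

β_A = 0.701, β_B = 0.811.
Transform to A's frame with the inverse velocity-addition law: u' = (u − v)/(1 − uv/c²), taking u = β_B and v = β_A.
u' = (0.811 − 0.701) / (1 − (0.701)(0.811)) = 0.1100/0.4315 = 0.2549.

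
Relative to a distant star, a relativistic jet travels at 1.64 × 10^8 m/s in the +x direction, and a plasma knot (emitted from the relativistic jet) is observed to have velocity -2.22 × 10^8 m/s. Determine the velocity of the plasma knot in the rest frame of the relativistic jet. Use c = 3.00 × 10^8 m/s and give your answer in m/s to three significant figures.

-2.75 × 10^8 m/s

v = 0.547c, u = -0.740c.
Invert the composition law: u' = (u − v)/(1 − uv/c²).
u' = (-0.740 − 0.547) / (1 − (-0.740)(0.547)) = -1.2867/1.4045 = -0.9161.
u' = -0.9161 × 3.00 × 10^8 m/s.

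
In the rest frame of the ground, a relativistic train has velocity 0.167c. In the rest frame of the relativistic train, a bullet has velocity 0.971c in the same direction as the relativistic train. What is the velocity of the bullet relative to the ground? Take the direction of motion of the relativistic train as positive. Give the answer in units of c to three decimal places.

0.979c

With v = 0.167 and u' = 0.971 (in units of c),
u = (u' + v)/(1 + u'v/c²):
u = (0.971 + 0.167) / (1 + 0.971·0.167) = 1.1380/1.1622 = 0.9792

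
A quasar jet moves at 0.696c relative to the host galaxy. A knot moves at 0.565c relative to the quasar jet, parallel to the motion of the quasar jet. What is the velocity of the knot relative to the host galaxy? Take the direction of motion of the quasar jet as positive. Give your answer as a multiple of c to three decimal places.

With v = 0.696 and u' = 0.565 (in units of c),
u = (u' + v)/(1 + u'v/c²):
u = (0.565 + 0.696) / (1 + 0.565·0.696) = 1.2610/1.3932 = 0.9051
(Galilean addition would give +1.261c, exceeding c.)

0.905c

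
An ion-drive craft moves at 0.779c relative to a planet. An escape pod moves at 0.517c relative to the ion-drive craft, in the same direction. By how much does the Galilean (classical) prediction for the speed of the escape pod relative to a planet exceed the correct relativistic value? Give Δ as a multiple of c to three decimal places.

Δ = 0.372c

Galilean: u_cl = 0.517 + 0.779 = 1.2960.
Relativistic: u_rel = (0.517 + 0.779) / (1 + 0.517·0.779) = 1.2960/1.4027 = 0.9239.
Δ = 1.2960 − 0.9239 = 0.3721.
(The classical prediction exceeds c; the relativistic result does not.)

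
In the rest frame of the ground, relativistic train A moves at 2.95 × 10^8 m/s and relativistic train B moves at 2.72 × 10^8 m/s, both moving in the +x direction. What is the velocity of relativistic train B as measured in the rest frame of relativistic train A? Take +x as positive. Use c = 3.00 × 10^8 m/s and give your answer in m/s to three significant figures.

β_A = 0.983, β_B = 0.907 (dividing each by c = 3.00 × 10^8 m/s).
Transform to A's frame with the inverse velocity-addition law: u' = (u − v)/(1 − uv/c²), taking u = β_B and v = β_A.
u' = (0.907 − 0.983) / (1 − (0.983)(0.907)) = -0.0767/0.1084 = -0.7070.
u' = -0.7070 × 3.00 × 10^8 m/s.

-2.12 × 10^8 m/s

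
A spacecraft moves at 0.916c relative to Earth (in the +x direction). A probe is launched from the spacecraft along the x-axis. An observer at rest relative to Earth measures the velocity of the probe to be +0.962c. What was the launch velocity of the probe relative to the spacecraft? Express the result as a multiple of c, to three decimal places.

Invert the composition law: u' = (u − v)/(1 − uv/c²).
u' = (0.962 − 0.916) / (1 − (0.962)(0.916)) = 0.0460/0.1188 = 0.3872.

+0.387c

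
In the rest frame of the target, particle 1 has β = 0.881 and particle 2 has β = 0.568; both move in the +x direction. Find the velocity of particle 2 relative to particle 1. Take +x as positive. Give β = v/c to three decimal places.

β = -0.627

β_A = 0.881, β_B = 0.568.
Transform to A's frame with the inverse velocity-addition law: u' = (u − v)/(1 − uv/c²), taking u = β_B and v = β_A.
u' = (0.568 − 0.881) / (1 − (0.881)(0.568)) = -0.3130/0.4996 = -0.6265.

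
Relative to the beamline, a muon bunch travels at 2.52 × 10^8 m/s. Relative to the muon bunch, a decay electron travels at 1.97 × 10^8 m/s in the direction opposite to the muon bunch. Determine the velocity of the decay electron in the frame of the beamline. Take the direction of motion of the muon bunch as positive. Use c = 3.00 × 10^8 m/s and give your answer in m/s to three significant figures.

+1.23 × 10^8 m/s

In units of c (dividing by 3.00 × 10^8 m/s): v = 0.840, u' = -0.657.
u = (u' + v)/(1 + u'v/c²):
u = (-0.657 + 0.840) / (1 + (-0.657)·0.840) = 0.1833/0.4484 = 0.4089
(Galilean addition would give +0.183c.)
Converting back: u = 0.4089 × 3.00 × 10^8 m/s.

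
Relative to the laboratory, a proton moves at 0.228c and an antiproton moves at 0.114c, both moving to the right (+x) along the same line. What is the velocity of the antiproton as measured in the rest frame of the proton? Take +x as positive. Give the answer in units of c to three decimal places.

-0.117c

β_A = 0.228, β_B = 0.114.
Transform to A's frame with the inverse velocity-addition law: u' = (u − v)/(1 − uv/c²), taking u = β_B and v = β_A.
u' = (0.114 − 0.228) / (1 − (0.228)(0.114)) = -0.1140/0.9740 = -0.1170.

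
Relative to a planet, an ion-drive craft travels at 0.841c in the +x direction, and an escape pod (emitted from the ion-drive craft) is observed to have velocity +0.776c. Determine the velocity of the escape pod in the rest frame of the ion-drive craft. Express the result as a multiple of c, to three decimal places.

-0.187c

Invert the composition law: u' = (u − v)/(1 − uv/c²).
u' = (0.776 − 0.841) / (1 − (0.776)(0.841)) = -0.0650/0.3474 = -0.1871.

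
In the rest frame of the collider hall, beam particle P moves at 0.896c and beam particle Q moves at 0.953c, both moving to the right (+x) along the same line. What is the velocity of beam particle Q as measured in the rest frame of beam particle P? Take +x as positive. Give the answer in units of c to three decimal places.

β_A = 0.896, β_B = 0.953.
Transform to A's frame with the inverse velocity-addition law: u' = (u − v)/(1 − uv/c²), taking u = β_B and v = β_A.
u' = (0.953 − 0.896) / (1 − (0.896)(0.953)) = 0.0570/0.1461 = 0.3901.

+0.390c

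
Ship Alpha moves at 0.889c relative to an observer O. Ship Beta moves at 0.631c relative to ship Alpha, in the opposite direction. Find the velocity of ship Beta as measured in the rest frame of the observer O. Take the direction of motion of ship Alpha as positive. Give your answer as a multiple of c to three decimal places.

+0.588c

With v = 0.889 and u' = -0.631 (in units of c),
u = (u' + v)/(1 + u'v/c²):
u = (-0.631 + 0.889) / (1 + (-0.631)·0.889) = 0.2580/0.4390 = 0.5876
(Galilean addition would give +0.258c.)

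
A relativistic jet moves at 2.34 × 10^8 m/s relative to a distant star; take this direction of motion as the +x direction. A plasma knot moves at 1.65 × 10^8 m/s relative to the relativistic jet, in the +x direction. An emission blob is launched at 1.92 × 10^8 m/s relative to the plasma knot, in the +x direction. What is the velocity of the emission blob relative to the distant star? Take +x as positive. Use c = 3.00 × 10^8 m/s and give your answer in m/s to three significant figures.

2.95 × 10^8 m/s

Apply u = (u' + v)/(1 + u'v/c²) successively, working outward toward the distant star.
(Dividing each given speed by c = 3.00 × 10^8 m/s to work in units of c.)
Start: velocity of the relativistic jet relative to the distant star = 0.7800c.
Compose with the plasma knot (u' = 0.550 in the relativistic jet frame): u_1 = (0.550 + 0.780) / (1 + 0.550·0.780) = 1.3300/1.4290 = 0.9307.
Compose with the emission blob (u' = 0.640 in the plasma knot frame): u_2 = (0.640 + 0.931) / (1 + 0.640·0.931) = 1.5707/1.5957 = 0.9844.
So u = 0.9844 × 3.00 × 10^8 m/s.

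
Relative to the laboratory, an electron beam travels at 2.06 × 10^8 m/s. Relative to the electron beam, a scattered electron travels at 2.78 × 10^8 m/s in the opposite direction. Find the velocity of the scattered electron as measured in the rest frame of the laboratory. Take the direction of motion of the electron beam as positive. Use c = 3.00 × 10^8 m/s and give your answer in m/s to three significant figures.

-1.98 × 10^8 m/s

In units of c (dividing by 3.00 × 10^8 m/s): v = 0.687, u' = -0.927.
u = (u' + v)/(1 + u'v/c²):
u = (-0.927 + 0.687) / (1 + (-0.927)·0.687) = -0.2400/0.3637 = -0.6599
(Galilean addition would give -0.240c.)
Converting back: u = -0.6599 × 3.00 × 10^8 m/s.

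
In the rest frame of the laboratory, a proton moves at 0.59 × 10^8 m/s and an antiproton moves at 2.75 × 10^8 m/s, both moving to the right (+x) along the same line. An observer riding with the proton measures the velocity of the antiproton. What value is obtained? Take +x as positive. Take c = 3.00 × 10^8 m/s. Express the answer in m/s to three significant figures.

β_A = 0.197, β_B = 0.917 (dividing each by c = 3.00 × 10^8 m/s).
Transform to A's frame with the inverse velocity-addition law: u' = (u − v)/(1 − uv/c²), taking u = β_B and v = β_A.
u' = (0.917 − 0.197) / (1 − (0.197)(0.917)) = 0.7200/0.8197 = 0.8783.
u' = 0.8783 × 3.00 × 10^8 m/s.

+2.64 × 10^8 m/s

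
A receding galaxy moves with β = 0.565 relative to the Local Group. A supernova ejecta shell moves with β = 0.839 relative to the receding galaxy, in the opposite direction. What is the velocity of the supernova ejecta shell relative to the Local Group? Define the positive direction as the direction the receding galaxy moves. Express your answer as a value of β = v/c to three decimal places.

β = -0.521

With v = 0.565 and u' = -0.839 (in units of c),
u = (u' + v)/(1 + u'v/c²):
u = (-0.839 + 0.565) / (1 + (-0.839)·0.565) = -0.2740/0.5260 = -0.5209
(Galilean addition would give -0.274c.)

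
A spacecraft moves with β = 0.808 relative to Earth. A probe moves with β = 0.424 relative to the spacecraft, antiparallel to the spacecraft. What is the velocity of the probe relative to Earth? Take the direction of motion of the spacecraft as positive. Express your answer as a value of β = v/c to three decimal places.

β = +0.584

With v = 0.808 and u' = -0.424 (in units of c),
u = (u' + v)/(1 + u'v/c²):
u = (-0.424 + 0.808) / (1 + (-0.424)·0.808) = 0.3840/0.6574 = 0.5841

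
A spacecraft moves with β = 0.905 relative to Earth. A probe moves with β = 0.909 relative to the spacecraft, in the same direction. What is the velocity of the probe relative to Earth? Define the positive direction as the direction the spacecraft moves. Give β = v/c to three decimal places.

With v = 0.905 and u' = 0.909 (in units of c),
u = (u' + v)/(1 + u'v/c²):
u = (0.909 + 0.905) / (1 + 0.909·0.905) = 1.8140/1.8226 = 0.9953
(Galilean addition would give +1.814c, exceeding c.)

β = 0.995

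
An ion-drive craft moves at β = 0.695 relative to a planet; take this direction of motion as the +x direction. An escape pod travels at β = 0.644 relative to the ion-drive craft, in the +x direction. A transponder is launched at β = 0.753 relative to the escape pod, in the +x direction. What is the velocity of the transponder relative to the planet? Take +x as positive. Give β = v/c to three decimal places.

β = 0.989

Apply u = (u' + v)/(1 + u'v/c²) successively, working outward toward the planet.
Start: velocity of the ion-drive craft relative to the planet = 0.6950c.
Compose with the escape pod (u' = 0.644 in the ion-drive craft frame): u_1 = (0.644 + 0.695) / (1 + 0.644·0.695) = 1.3390/1.4476 = 0.9250.
Compose with the transponder (u' = 0.753 in the escape pod frame): u_2 = (0.753 + 0.925) / (1 + 0.753·0.925) = 1.6780/1.6965 = 0.9891.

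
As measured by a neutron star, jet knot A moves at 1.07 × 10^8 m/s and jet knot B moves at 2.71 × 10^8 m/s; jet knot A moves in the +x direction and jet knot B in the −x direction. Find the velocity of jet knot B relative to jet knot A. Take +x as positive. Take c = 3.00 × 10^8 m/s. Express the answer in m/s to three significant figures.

-2.86 × 10^8 m/s

β_A = 0.357, β_B = -0.903 (dividing each by c = 3.00 × 10^8 m/s).
Transform to A's frame with the inverse velocity-addition law: u' = (u − v)/(1 − uv/c²), taking u = β_B and v = β_A.
u' = (-0.903 − 0.357) / (1 − (0.357)(-0.903)) = -1.2600/1.3222 = -0.9530.
u' = -0.9530 × 3.00 × 10^8 m/s.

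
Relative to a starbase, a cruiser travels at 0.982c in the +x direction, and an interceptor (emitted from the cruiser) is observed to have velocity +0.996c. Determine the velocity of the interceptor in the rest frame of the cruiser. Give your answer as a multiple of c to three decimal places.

Invert the composition law: u' = (u − v)/(1 − uv/c²).
u' = (0.996 − 0.982) / (1 − (0.996)(0.982)) = 0.0140/0.0219 = 0.6385.

+0.638c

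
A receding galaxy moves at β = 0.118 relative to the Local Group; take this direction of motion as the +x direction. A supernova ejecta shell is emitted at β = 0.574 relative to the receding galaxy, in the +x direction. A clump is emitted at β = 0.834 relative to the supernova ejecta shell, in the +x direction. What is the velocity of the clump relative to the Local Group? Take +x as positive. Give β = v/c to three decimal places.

β = 0.962

Apply u = (u' + v)/(1 + u'v/c²) successively, working outward toward the Local Group.
Start: velocity of the receding galaxy relative to the Local Group = 0.1180c.
Compose with the supernova ejecta shell (u' = 0.574 in the receding galaxy frame): u_1 = (0.574 + 0.118) / (1 + 0.574·0.118) = 0.6920/1.0677 = 0.6481.
Compose with the clump (u' = 0.834 in the supernova ejecta shell frame): u_2 = (0.834 + 0.648) / (1 + 0.834·0.648) = 1.4821/1.5405 = 0.9621.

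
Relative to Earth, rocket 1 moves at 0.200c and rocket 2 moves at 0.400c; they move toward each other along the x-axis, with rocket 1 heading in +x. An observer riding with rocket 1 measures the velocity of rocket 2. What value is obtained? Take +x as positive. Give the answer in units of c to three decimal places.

-0.556c

β_A = 0.200, β_B = -0.400.
Transform to A's frame with the inverse velocity-addition law: u' = (u − v)/(1 − uv/c²), taking u = β_B and v = β_A.
u' = (-0.400 − 0.200) / (1 − (0.200)(-0.400)) = -0.6000/1.0800 = -0.5556.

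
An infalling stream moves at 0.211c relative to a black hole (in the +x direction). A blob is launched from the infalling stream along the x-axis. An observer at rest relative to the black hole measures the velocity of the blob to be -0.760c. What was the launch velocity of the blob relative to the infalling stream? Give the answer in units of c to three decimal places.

-0.837c

Invert the composition law: u' = (u − v)/(1 − uv/c²).
u' = (-0.760 − 0.211) / (1 − (-0.760)(0.211)) = -0.9710/1.1604 = -0.8368.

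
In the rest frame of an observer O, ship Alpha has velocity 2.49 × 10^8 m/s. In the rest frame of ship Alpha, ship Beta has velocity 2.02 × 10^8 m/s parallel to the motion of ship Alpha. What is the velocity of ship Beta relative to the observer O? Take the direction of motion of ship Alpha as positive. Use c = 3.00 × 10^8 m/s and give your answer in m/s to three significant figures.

2.89 × 10^8 m/s

In units of c (dividing by 3.00 × 10^8 m/s): v = 0.830, u' = 0.673.
u = (u' + v)/(1 + u'v/c²):
u = (0.673 + 0.830) / (1 + 0.673·0.830) = 1.5033/1.5589 = 0.9644
Converting back: u = 0.9644 × 3.00 × 10^8 m/s.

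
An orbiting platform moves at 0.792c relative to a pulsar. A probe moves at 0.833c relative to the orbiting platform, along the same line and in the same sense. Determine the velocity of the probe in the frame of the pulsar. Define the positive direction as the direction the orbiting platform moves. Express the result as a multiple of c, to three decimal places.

With v = 0.792 and u' = 0.833 (in units of c),
u = (u' + v)/(1 + u'v/c²):
u = (0.833 + 0.792) / (1 + 0.833·0.792) = 1.6250/1.6597 = 0.9791

0.979c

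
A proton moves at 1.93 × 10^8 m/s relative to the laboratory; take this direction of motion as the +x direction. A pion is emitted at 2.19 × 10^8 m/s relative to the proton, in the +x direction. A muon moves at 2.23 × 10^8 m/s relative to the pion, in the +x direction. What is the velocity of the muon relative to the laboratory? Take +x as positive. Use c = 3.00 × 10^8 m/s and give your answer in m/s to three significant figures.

2.97 × 10^8 m/s

Apply u = (u' + v)/(1 + u'v/c²) successively, working outward toward the laboratory.
(Dividing each given speed by c = 3.00 × 10^8 m/s to work in units of c.)
Start: velocity of the proton relative to the laboratory = 0.6433c.
Compose with the pion (u' = 0.730 in the proton frame): u_1 = (0.730 + 0.643) / (1 + 0.730·0.643) = 1.3733/1.4696 = 0.9345.
Compose with the muon (u' = 0.743 in the pion frame): u_2 = (0.743 + 0.934) / (1 + 0.743·0.934) = 1.6778/1.6946 = 0.9901.
So u = 0.9901 × 3.00 × 10^8 m/s.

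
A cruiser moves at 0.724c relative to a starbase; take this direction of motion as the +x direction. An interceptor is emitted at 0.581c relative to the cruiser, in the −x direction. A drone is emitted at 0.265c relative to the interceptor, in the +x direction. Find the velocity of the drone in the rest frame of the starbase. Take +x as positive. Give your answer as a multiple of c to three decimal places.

Apply u = (u' + v)/(1 + u'v/c²) successively, working outward toward the starbase.
Start: velocity of the cruiser relative to the starbase = 0.7240c.
Compose with the interceptor (u' = -0.581 in the cruiser frame): u_1 = (-0.581 + 0.724) / (1 + (-0.581)·0.724) = 0.1430/0.5794 = 0.2468.
Compose with the drone (u' = 0.265 in the interceptor frame): u_2 = (0.265 + 0.247) / (1 + 0.265·0.247) = 0.5118/1.0654 = 0.4804.

+0.480c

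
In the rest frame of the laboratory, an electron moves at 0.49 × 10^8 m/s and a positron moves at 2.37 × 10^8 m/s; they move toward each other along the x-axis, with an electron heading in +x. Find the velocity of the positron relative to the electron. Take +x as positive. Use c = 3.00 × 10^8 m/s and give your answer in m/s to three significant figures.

-2.53 × 10^8 m/s

β_A = 0.163, β_B = -0.790 (dividing each by c = 3.00 × 10^8 m/s).
Transform to A's frame with the inverse velocity-addition law: u' = (u − v)/(1 − uv/c²), taking u = β_B and v = β_A.
u' = (-0.790 − 0.163) / (1 − (0.163)(-0.790)) = -0.9533/1.1290 = -0.8444.
u' = -0.8444 × 3.00 × 10^8 m/s.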